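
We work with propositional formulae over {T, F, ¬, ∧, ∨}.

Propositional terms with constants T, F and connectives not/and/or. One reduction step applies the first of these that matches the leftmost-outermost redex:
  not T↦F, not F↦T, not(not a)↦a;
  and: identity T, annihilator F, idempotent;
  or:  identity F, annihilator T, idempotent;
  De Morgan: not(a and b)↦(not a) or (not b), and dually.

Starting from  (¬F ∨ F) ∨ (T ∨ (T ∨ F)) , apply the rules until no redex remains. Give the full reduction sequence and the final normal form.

  start: (¬F ∨ F) ∨ (T ∨ (T ∨ F))
  →1  ¬F ∨ (T ∨ (T ∨ F))
  →2  T ∨ (T ∨ (T ∨ F))
  →3  T

Answer: normal form = T  (in 3 steps)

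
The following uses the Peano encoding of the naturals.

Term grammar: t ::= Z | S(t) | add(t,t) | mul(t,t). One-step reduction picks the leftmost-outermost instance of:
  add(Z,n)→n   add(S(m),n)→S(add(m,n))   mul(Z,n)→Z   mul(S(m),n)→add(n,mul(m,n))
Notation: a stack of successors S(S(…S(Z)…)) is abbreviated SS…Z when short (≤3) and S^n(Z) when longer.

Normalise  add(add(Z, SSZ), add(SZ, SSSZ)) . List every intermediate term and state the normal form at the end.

  start: add(add(Z, SSZ), add(SZ, SSSZ))
  →1  add(SSZ, add(SZ, SSSZ))
  →2  S(add(SZ, add(SZ, SSSZ)))
  →3  S(S(add(Z, add(SZ, SSSZ))))
  →4  S(S(add(SZ, SSSZ)))
  →5  S(S(S(add(Z, SSSZ))))
  →6  S^6(Z)

Answer: normal form = S^6(Z)  (in 6 steps)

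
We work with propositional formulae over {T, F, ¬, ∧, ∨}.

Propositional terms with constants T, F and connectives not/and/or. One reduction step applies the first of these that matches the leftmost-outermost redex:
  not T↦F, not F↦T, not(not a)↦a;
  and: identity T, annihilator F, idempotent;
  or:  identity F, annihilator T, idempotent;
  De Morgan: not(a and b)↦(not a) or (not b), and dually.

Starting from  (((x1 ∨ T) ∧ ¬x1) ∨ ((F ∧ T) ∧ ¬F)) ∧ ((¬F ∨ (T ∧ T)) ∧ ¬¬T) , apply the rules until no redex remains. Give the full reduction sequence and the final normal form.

  start: (((x1 ∨ T) ∧ ¬x1) ∨ ((F ∧ T) ∧ ¬F)) ∧ ((¬F ∨ (T ∧ T)) ∧ ¬¬T)
  step 1: ((T ∧ ¬x1) ∨ ((F ∧ T) ∧ ¬F)) ∧ ((¬F ∨ (T ∧ T)) ∧ ¬¬T)
  step 2: (¬x1 ∨ ((F ∧ T) ∧ ¬F)) ∧ ((¬F ∨ (T ∧ T)) ∧ ¬¬T)
  step 3: (¬x1 ∨ (F ∧ ¬F)) ∧ ((¬F ∨ (T ∧ T)) ∧ ¬¬T)
  step 4: (¬x1 ∨ F) ∧ ((¬F ∨ (T ∧ T)) ∧ ¬¬T)
  step 5: ¬x1 ∧ ((¬F ∨ (T ∧ T)) ∧ ¬¬T)
  step 6: ¬x1 ∧ ((T ∨ (T ∧ T)) ∧ ¬¬T)
  step 7: ¬x1 ∧ (T ∧ ¬¬T)
  step 8: ¬x1 ∧ ¬¬T
  step 9: ¬x1 ∧ T
  step 10: ¬x1

Answer: normal form = ¬x1  (in 10 steps)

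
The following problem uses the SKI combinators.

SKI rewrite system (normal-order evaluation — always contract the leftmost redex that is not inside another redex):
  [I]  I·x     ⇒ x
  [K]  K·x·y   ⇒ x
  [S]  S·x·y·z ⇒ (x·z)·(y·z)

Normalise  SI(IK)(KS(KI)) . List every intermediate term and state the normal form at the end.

Answer: normal form = S(KS)  (in 5 steps)

Derivation:
  start: SI(IK)(KS(KI))
  [1] I(KS(KI))(IK(KS(KI)))
  [2] KS(KI)(IK(KS(KI)))
  [3] S(IK(KS(KI)))
  [4] S(K(KS(KI)))
  [5] S(KS)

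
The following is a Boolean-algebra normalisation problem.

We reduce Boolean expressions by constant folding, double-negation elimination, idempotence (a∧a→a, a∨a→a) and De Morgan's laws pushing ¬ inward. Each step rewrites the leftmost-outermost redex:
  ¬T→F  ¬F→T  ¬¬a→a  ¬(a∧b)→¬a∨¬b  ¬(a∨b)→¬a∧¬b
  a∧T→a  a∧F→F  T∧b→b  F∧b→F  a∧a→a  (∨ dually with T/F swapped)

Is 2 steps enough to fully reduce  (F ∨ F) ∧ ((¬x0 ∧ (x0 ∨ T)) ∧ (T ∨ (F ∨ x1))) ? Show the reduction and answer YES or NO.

  start: (F ∨ F) ∧ ((¬x0 ∧ (x0 ∨ T)) ∧ (T ∨ (F ∨ x1)))
  →1  F ∧ ((¬x0 ∧ (x0 ∨ T)) ∧ (T ∨ (F ∨ x1)))
  →2  F

Answer: YES — reaches normal form F in 2 ≤ 2 steps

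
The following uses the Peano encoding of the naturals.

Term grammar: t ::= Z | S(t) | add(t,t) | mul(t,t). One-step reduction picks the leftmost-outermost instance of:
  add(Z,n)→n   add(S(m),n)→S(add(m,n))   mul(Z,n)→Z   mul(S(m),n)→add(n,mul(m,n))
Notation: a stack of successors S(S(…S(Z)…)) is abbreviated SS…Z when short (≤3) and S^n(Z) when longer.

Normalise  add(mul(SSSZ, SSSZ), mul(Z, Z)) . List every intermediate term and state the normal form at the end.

  start: add(mul(SSSZ, SSSZ), mul(Z, Z))
  [1] add(add(SSSZ, mul(SSZ, SSSZ)), mul(Z, Z))
  [2] add(S(add(SSZ, mul(SSZ, SSSZ))), mul(Z, Z))
  [3] S(add(add(SSZ, mul(SSZ, SSSZ)), mul(Z, Z)))
  [4] S(add(S(add(SZ, mul(SSZ, SSSZ))), mul(Z, Z)))
  [5] S(S(add(add(SZ, mul(SSZ, SSSZ)), mul(Z, Z))))
  [6] S(S(add(S(add(Z, mul(SSZ, SSSZ))), mul(Z, Z))))
  [7] S(S(S(add(add(Z, mul(SSZ, SSSZ)), mul(Z, Z)))))
  [8] S(S(S(add(mul(SSZ, SSSZ), mul(Z, Z)))))
  [9] S(S(S(add(add(SSSZ, mul(SZ, SSSZ)), mul(Z, Z)))))
  [10] S(S(S(add(S(add(SSZ, mul(SZ, SSSZ))), mul(Z, Z)))))
  [11] S(S(S(S(add(add(SSZ, mul(SZ, SSSZ)), mul(Z, Z))))))
  [12] S(S(S(S(add(S(add(SZ, mul(SZ, SSSZ))), mul(Z, Z))))))
  [13] S(S(S(S(S(add(add(SZ, mul(SZ, SSSZ)), mul(Z, Z)))))))
  [14] S(S(S(S(S(add(S(add(Z, mul(SZ, SSSZ))), mul(Z, Z)))))))
  [15] S(S(S(S(S(S(add(add(Z, mul(SZ, SSSZ)), mul(Z, Z))))))))
  [16] S(S(S(S(S(S(add(mul(SZ, SSSZ), mul(Z, Z))))))))
  [17] S(S(S(S(S(S(add(add(SSSZ, mul(Z, SSSZ)), mul(Z, Z))))))))
  [18] S(S(S(S(S(S(add(S(add(SSZ, mul(Z, SSSZ))), mul(Z, Z))))))))
  [19] S(S(S(S(S(S(S(add(add(SSZ, mul(Z, SSSZ)), mul(Z, Z)))))))))
  [20] S(S(S(S(S(S(S(add(S(add(SZ, mul(Z, SSSZ))), mul(Z, Z)))))))))
  [21] S(S(S(S(S(S(S(S(add(add(SZ, mul(Z, SSSZ)), mul(Z, Z))))))))))
  [22] S(S(S(S(S(S(S(S(add(S(add(Z, mul(Z, SSSZ))), mul(Z, Z))))))))))
  [23] S(S(S(S(S(S(S(S(S(add(add(Z, mul(Z, SSSZ)), mul(Z, Z)))))))))))
  [24] S(S(S(S(S(S(S(S(S(add(mul(Z, SSSZ), mul(Z, Z)))))))))))
  [25] S(S(S(S(S(S(S(S(S(add(Z, mul(Z, Z)))))))))))
  [26] S(S(S(S(S(S(S(S(S(mul(Z, Z))))))))))
  [27] S^9(Z)

Answer: normal form = S^9(Z)  (in 27 steps)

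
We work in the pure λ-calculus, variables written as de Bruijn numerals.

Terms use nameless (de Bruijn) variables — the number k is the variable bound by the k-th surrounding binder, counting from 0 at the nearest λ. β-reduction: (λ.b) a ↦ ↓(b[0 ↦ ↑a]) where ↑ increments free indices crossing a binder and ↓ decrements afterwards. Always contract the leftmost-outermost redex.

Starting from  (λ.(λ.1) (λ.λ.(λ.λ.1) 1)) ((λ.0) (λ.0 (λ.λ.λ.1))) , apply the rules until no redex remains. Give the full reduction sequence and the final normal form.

  start: (λ.(λ.1) (λ.λ.(λ.λ.1) 1)) ((λ.0) (λ.0 (λ.λ.λ.1)))
  [1] (λ.(λ.0) (λ.0 (λ.λ.λ.1))) (λ.λ.(λ.λ.1) 1)
  [2] (λ.0) (λ.0 (λ.λ.λ.1))
  [3] λ.0 (λ.λ.λ.1)

Answer: normal form = λ.0 (λ.λ.λ.1)  (in 3 steps)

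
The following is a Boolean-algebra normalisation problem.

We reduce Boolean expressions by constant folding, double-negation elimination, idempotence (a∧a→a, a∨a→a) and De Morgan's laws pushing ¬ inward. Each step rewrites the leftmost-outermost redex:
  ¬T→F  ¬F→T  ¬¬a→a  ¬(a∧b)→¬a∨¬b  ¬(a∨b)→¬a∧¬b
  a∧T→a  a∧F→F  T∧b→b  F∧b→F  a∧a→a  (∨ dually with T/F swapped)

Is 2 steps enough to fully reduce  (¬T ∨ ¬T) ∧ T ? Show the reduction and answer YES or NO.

  start: (¬T ∨ ¬T) ∧ T
  →1  ¬T ∨ ¬T
  →2  ¬T

Answer: NO — after 2 steps the term is ¬T, not yet normal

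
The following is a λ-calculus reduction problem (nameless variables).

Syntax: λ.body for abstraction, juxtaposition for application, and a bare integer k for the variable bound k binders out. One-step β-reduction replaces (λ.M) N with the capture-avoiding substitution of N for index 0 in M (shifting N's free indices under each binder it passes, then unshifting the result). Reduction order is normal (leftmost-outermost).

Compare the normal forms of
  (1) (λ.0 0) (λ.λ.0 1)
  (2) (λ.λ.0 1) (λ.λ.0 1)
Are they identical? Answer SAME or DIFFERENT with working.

Term A:
  start: (λ.0 0) (λ.λ.0 1)
  [1] (λ.λ.0 1) (λ.λ.0 1)
  [2] λ.0 (λ.λ.0 1)

Term B:
  start: (λ.λ.0 1) (λ.λ.0 1)
  [1] λ.0 (λ.λ.0 1)

Answer: SAME — A ⇓ λ.0 (λ.λ.0 1), B ⇓ λ.0 (λ.λ.0 1)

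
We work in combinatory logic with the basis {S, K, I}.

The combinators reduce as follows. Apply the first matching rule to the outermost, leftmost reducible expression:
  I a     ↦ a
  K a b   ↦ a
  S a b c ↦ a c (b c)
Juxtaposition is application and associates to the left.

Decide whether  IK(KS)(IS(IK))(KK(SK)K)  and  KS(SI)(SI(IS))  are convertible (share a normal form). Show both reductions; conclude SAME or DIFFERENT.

Answer: DIFFERENT — A ⇓ S, B ⇓ S(SIS)

Working:
Term A:
  start: IK(KS)(IS(IK))(KK(SK)K)
  [1] K(KS)(IS(IK))(KK(SK)K)
  [2] KS(KK(SK)K)
  [3] S

Term B:
  start: KS(SI)(SI(IS))
  [1] S(SI(IS))
  [2] S(SIS)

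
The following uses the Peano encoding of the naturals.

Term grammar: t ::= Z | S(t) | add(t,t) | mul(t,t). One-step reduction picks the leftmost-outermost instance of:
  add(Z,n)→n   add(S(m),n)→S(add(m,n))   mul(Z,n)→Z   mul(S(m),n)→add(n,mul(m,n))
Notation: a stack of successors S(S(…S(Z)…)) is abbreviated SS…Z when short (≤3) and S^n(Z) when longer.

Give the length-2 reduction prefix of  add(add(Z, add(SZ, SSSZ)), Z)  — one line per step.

Answer: after 2 steps: add(S(add(Z, SSSZ)), Z)

Working:
  start: add(add(Z, add(SZ, SSSZ)), Z)
  →1  add(add(SZ, SSSZ), Z)
  →2  add(S(add(Z, SSSZ)), Z)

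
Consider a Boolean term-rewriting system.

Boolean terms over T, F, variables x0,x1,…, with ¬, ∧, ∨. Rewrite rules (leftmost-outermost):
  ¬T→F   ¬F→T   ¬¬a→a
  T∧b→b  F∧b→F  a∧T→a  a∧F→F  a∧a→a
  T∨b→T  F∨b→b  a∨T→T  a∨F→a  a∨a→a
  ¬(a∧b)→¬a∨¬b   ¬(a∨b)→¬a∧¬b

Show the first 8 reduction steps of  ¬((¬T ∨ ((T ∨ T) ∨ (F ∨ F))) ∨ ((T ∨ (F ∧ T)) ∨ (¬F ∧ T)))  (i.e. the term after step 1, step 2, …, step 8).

  start: ¬((¬T ∨ ((T ∨ T) ∨ (F ∨ F))) ∨ ((T ∨ (F ∧ T)) ∨ (¬F ∧ T)))
  →1  ¬(¬T ∨ ((T ∨ T) ∨ (F ∨ F))) ∧ ¬((T ∨ (F ∧ T)) ∨ (¬F ∧ T))
  →2  (¬¬T ∧ ¬((T ∨ T) ∨ (F ∨ F))) ∧ ¬((T ∨ (F ∧ T)) ∨ (¬F ∧ T))
  →3  (T ∧ ¬((T ∨ T) ∨ (F ∨ F))) ∧ ¬((T ∨ (F ∧ T)) ∨ (¬F ∧ T))
  →4  ¬((T ∨ T) ∨ (F ∨ F)) ∧ ¬((T ∨ (F ∧ T)) ∨ (¬F ∧ T))
  →5  (¬(T ∨ T) ∧ ¬(F ∨ F)) ∧ ¬((T ∨ (F ∧ T)) ∨ (¬F ∧ T))
  →6  ((¬T ∧ ¬T) ∧ ¬(F ∨ F)) ∧ ¬((T ∨ (F ∧ T)) ∨ (¬F ∧ T))
  →7  (¬T ∧ ¬(F ∨ F)) ∧ ¬((T ∨ (F ∧ T)) ∨ (¬F ∧ T))
  →8  (F ∧ ¬(F ∨ F)) ∧ ¬((T ∨ (F ∧ T)) ∨ (¬F ∧ T))

Answer: after 8 steps: (F ∧ ¬(F ∨ F)) ∧ ¬((T ∨ (F ∧ T)) ∨ (¬F ∧ T))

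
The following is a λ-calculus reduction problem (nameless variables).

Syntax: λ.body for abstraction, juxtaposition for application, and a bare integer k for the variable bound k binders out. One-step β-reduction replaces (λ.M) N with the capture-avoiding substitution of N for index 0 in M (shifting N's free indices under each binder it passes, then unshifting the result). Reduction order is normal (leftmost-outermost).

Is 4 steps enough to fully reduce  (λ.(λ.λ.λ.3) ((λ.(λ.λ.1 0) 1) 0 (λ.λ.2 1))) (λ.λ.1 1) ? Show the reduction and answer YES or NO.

Answer: YES — reaches normal form λ.λ.λ.λ.1 1 in 2 ≤ 4 steps

Reduction:
  start: (λ.(λ.λ.λ.3) ((λ.(λ.λ.1 0) 1) 0 (λ.λ.2 1))) (λ.λ.1 1)
  step 1: (λ.λ.λ.λ.λ.1 1) ((λ.(λ.λ.1 0) (λ.λ.1 1)) (λ.λ.1 1) (λ.λ.(λ.λ.1 1) 1))
  step 2: λ.λ.λ.λ.1 1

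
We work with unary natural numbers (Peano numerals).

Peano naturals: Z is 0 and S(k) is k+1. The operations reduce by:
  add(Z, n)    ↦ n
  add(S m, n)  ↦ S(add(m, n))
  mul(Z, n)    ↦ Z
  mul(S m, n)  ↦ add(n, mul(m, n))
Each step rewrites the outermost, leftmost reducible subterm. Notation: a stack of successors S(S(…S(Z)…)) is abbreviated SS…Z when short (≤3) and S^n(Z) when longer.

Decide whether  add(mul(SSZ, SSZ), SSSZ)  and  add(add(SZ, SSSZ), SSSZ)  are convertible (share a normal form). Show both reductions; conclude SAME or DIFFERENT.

Answer: SAME — A ⇓ S^7(Z), B ⇓ S^7(Z)

Reduction:
Term A:
  start: add(mul(SSZ, SSZ), SSSZ)
  [1] add(add(SSZ, mul(SZ, SSZ)), SSSZ)
  [2] add(S(add(SZ, mul(SZ, SSZ))), SSSZ)
  [3] S(add(add(SZ, mul(SZ, SSZ)), SSSZ))
  [4] S(add(S(add(Z, mul(SZ, SSZ))), SSSZ))
  [5] S(S(add(add(Z, mul(SZ, SSZ)), SSSZ)))
  [6] S(S(add(mul(SZ, SSZ), SSSZ)))
  [7] S(S(add(add(SSZ, mul(Z, SSZ)), SSSZ)))
  [8] S(S(add(S(add(SZ, mul(Z, SSZ))), SSSZ)))
  [9] S(S(S(add(add(SZ, mul(Z, SSZ)), SSSZ))))
  [10] S(S(S(add(S(add(Z, mul(Z, SSZ))), SSSZ))))
  [11] S(S(S(S(add(add(Z, mul(Z, SSZ)), SSSZ)))))
  [12] S(S(S(S(add(mul(Z, SSZ), SSSZ)))))
  [13] S(S(S(S(add(Z, SSSZ)))))
  [14] S^7(Z)

Term B:
  start: add(add(SZ, SSSZ), SSSZ)
  [1] add(S(add(Z, SSSZ)), SSSZ)
  [2] S(add(add(Z, SSSZ), SSSZ))
  [3] S(add(SSSZ, SSSZ))
  [4] S(S(add(SSZ, SSSZ)))
  [5] S(S(S(add(SZ, SSSZ))))
  [6] S(S(S(S(add(Z, SSSZ)))))
  [7] S^7(Z)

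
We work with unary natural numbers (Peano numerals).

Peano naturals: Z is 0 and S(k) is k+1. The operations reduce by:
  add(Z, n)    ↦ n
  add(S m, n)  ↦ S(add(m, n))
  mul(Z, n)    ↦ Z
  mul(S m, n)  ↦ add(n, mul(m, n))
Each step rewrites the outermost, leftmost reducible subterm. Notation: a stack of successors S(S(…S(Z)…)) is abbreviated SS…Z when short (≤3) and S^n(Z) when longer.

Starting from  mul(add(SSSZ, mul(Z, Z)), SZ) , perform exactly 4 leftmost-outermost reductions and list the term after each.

Answer: after 4 steps: S(mul(add(SSZ, mul(Z, Z)), SZ))

Derivation:
  start: mul(add(SSSZ, mul(Z, Z)), SZ)
  step 1: mul(S(add(SSZ, mul(Z, Z))), SZ)
  step 2: add(SZ, mul(add(SSZ, mul(Z, Z)), SZ))
  step 3: S(add(Z, mul(add(SSZ, mul(Z, Z)), SZ)))
  step 4: S(mul(add(SSZ, mul(Z, Z)), SZ))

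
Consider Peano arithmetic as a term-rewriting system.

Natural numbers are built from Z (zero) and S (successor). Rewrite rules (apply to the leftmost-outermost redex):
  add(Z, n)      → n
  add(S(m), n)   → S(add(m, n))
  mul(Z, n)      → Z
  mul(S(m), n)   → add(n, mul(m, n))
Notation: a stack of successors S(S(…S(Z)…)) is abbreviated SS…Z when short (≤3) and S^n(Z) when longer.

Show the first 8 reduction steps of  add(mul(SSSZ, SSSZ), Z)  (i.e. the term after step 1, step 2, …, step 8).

  start: add(mul(SSSZ, SSSZ), Z)
  step 1: add(add(SSSZ, mul(SSZ, SSSZ)), Z)
  step 2: add(S(add(SSZ, mul(SSZ, SSSZ))), Z)
  step 3: S(add(add(SSZ, mul(SSZ, SSSZ)), Z))
  step 4: S(add(S(add(SZ, mul(SSZ, SSSZ))), Z))
  step 5: S(S(add(add(SZ, mul(SSZ, SSSZ)), Z)))
  step 6: S(S(add(S(add(Z, mul(SSZ, SSSZ))), Z)))
  step 7: S(S(S(add(add(Z, mul(SSZ, SSSZ)), Z))))
  step 8: S(S(S(add(mul(SSZ, SSSZ), Z))))

Answer: after 8 steps: S(S(S(add(mul(SSZ, SSSZ), Z))))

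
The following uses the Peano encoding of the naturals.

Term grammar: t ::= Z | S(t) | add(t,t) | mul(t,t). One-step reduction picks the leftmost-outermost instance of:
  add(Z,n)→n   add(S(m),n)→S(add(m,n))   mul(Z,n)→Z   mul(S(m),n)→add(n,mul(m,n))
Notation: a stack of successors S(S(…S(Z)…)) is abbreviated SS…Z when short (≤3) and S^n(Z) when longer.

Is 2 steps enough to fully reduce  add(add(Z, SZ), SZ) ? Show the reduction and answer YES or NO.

  start: add(add(Z, SZ), SZ)
  step 1: add(SZ, SZ)
  step 2: S(add(Z, SZ))

Answer: NO — after 2 steps the term is S(add(Z, SZ)), not yet normal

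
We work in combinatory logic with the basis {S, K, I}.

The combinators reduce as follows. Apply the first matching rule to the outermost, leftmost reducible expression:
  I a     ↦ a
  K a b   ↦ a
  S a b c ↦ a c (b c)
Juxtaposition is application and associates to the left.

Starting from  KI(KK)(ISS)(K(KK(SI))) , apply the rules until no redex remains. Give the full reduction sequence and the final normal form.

  start: KI(KK)(ISS)(K(KK(SI)))
  step 1: I(ISS)(K(KK(SI)))
  step 2: ISS(K(KK(SI)))
  step 3: SS(K(KK(SI)))
  step 4: SS(KK)

Answer: normal form = SS(KK)  (in 4 steps)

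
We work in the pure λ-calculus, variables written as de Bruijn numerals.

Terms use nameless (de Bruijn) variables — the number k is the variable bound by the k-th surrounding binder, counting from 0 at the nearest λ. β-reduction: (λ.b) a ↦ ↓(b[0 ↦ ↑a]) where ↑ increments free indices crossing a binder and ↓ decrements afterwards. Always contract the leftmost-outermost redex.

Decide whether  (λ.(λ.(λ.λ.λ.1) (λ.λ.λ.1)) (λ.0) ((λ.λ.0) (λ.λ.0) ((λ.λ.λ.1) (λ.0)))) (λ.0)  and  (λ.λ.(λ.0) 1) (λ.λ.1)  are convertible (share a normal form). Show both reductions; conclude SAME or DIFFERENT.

Term A:
  start: (λ.(λ.(λ.λ.λ.1) (λ.λ.λ.1)) (λ.0) ((λ.λ.0) (λ.λ.0) ((λ.λ.λ.1) (λ.0)))) (λ.0)
  [1] (λ.(λ.λ.λ.1) (λ.λ.λ.1)) (λ.0) ((λ.λ.0) (λ.λ.0) ((λ.λ.λ.1) (λ.0)))
  [2] (λ.λ.λ.1) (λ.λ.λ.1) ((λ.λ.0) (λ.λ.0) ((λ.λ.λ.1) (λ.0)))
  [3] (λ.λ.1) ((λ.λ.0) (λ.λ.0) ((λ.λ.λ.1) (λ.0)))
  [4] λ.(λ.λ.0) (λ.λ.0) ((λ.λ.λ.1) (λ.0))
  [5] λ.(λ.0) ((λ.λ.λ.1) (λ.0))
  [6] λ.(λ.λ.λ.1) (λ.0)
  [7] λ.λ.λ.1

Term B:
  start: (λ.λ.(λ.0) 1) (λ.λ.1)
  [1] λ.(λ.0) (λ.λ.1)
  [2] λ.λ.λ.1

Answer: SAME — A ⇓ λ.λ.λ.1, B ⇓ λ.λ.λ.1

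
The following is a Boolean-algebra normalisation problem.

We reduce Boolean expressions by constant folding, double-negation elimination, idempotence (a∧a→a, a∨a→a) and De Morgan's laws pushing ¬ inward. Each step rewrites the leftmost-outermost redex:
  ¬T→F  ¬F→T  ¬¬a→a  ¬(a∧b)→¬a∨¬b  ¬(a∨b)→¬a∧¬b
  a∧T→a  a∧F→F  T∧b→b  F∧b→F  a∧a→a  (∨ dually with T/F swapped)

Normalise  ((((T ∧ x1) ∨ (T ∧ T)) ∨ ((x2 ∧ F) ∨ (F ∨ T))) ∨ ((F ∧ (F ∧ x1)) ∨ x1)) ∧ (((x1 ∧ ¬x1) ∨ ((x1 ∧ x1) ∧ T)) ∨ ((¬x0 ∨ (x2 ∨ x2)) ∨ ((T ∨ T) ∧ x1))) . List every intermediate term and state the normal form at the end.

Answer: normal form = ((x1 ∧ ¬x1) ∨ x1) ∨ ((¬x0 ∨ x2) ∨ x1)  (in 11 steps)

Reduction:
  start: ((((T ∧ x1) ∨ (T ∧ T)) ∨ ((x2 ∧ F) ∨ (F ∨ T))) ∨ ((F ∧ (F ∧ x1)) ∨ x1)) ∧ (((x1 ∧ ¬x1) ∨ ((x1 ∧ x1) ∧ T)) ∨ ((¬x0 ∨ (x2 ∨ x2)) ∨ ((T ∨ T) ∧ x1)))
  →1  (((x1 ∨ (T ∧ T)) ∨ ((x2 ∧ F) ∨ (F ∨ T))) ∨ ((F ∧ (F ∧ x1)) ∨ x1)) ∧ (((x1 ∧ ¬x1) ∨ ((x1 ∧ x1) ∧ T)) ∨ ((¬x0 ∨ (x2 ∨ x2)) ∨ ((T ∨ T) ∧ x1)))
  →2  (((x1 ∨ T) ∨ ((x2 ∧ F) ∨ (F ∨ T))) ∨ ((F ∧ (F ∧ x1)) ∨ x1)) ∧ (((x1 ∧ ¬x1) ∨ ((x1 ∧ x1) ∧ T)) ∨ ((¬x0 ∨ (x2 ∨ x2)) ∨ ((T ∨ T) ∧ x1)))
  →3  ((T ∨ ((x2 ∧ F) ∨ (F ∨ T))) ∨ ((F ∧ (F ∧ x1)) ∨ x1)) ∧ (((x1 ∧ ¬x1) ∨ ((x1 ∧ x1) ∧ T)) ∨ ((¬x0 ∨ (x2 ∨ x2)) ∨ ((T ∨ T) ∧ x1)))
  →4  (T ∨ ((F ∧ (F ∧ x1)) ∨ x1)) ∧ (((x1 ∧ ¬x1) ∨ ((x1 ∧ x1) ∧ T)) ∨ ((¬x0 ∨ (x2 ∨ x2)) ∨ ((T ∨ T) ∧ x1)))
  →5  T ∧ (((x1 ∧ ¬x1) ∨ ((x1 ∧ x1) ∧ T)) ∨ ((¬x0 ∨ (x2 ∨ x2)) ∨ ((T ∨ T) ∧ x1)))
  →6  ((x1 ∧ ¬x1) ∨ ((x1 ∧ x1) ∧ T)) ∨ ((¬x0 ∨ (x2 ∨ x2)) ∨ ((T ∨ T) ∧ x1))
  →7  ((x1 ∧ ¬x1) ∨ (x1 ∧ x1)) ∨ ((¬x0 ∨ (x2 ∨ x2)) ∨ ((T ∨ T) ∧ x1))
  →8  ((x1 ∧ ¬x1) ∨ x1) ∨ ((¬x0 ∨ (x2 ∨ x2)) ∨ ((T ∨ T) ∧ x1))
  →9  ((x1 ∧ ¬x1) ∨ x1) ∨ ((¬x0 ∨ x2) ∨ ((T ∨ T) ∧ x1))
  →10  ((x1 ∧ ¬x1) ∨ x1) ∨ ((¬x0 ∨ x2) ∨ (T ∧ x1))
  →11  ((x1 ∧ ¬x1) ∨ x1) ∨ ((¬x0 ∨ x2) ∨ x1)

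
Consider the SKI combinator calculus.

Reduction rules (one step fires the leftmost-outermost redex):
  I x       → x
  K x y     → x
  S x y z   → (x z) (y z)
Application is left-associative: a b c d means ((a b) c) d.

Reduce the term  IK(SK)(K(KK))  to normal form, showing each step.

  start: IK(SK)(K(KK))
  →1  K(SK)(K(KK))
  →2  SK

Answer: normal form = SK  (in 2 steps)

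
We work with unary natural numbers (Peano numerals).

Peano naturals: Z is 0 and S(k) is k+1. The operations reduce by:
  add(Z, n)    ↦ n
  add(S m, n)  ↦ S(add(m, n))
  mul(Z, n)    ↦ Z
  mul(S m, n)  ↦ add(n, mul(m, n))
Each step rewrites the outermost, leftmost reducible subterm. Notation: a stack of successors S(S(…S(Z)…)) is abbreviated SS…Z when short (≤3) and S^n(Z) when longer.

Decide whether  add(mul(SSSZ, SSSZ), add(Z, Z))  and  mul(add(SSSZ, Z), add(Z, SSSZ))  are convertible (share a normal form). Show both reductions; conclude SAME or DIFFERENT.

Term A:
  start: add(mul(SSSZ, SSSZ), add(Z, Z))
  [1] add(add(SSSZ, mul(SSZ, SSSZ)), add(Z, Z))
  [2] add(S(add(SSZ, mul(SSZ, SSSZ))), add(Z, Z))
  [3] S(add(add(SSZ, mul(SSZ, SSSZ)), add(Z, Z)))
  [4] S(add(S(add(SZ, mul(SSZ, SSSZ))), add(Z, Z)))
  [5] S(S(add(add(SZ, mul(SSZ, SSSZ)), add(Z, Z))))
  [6] S(S(add(S(add(Z, mul(SSZ, SSSZ))), add(Z, Z))))
  [7] S(S(S(add(add(Z, mul(SSZ, SSSZ)), add(Z, Z)))))
  [8] S(S(S(add(mul(SSZ, SSSZ), add(Z, Z)))))
  [9] S(S(S(add(add(SSSZ, mul(SZ, SSSZ)), add(Z, Z)))))
  [10] S(S(S(add(S(add(SSZ, mul(SZ, SSSZ))), add(Z, Z)))))
  [11] S(S(S(S(add(add(SSZ, mul(SZ, SSSZ)), add(Z, Z))))))
  [12] S(S(S(S(add(S(add(SZ, mul(SZ, SSSZ))), add(Z, Z))))))
  [13] S(S(S(S(S(add(add(SZ, mul(SZ, SSSZ)), add(Z, Z)))))))
  [14] S(S(S(S(S(add(S(add(Z, mul(SZ, SSSZ))), add(Z, Z)))))))
  [15] S(S(S(S(S(S(add(add(Z, mul(SZ, SSSZ)), add(Z, Z))))))))
  [16] S(S(S(S(S(S(add(mul(SZ, SSSZ), add(Z, Z))))))))
  [17] S(S(S(S(S(S(add(add(SSSZ, mul(Z, SSSZ)), add(Z, Z))))))))
  [18] S(S(S(S(S(S(add(S(add(SSZ, mul(Z, SSSZ))), add(Z, Z))))))))
  [19] S(S(S(S(S(S(S(add(add(SSZ, mul(Z, SSSZ)), add(Z, Z)))))))))
  [20] S(S(S(S(S(S(S(add(S(add(SZ, mul(Z, SSSZ))), add(Z, Z)))))))))
  [21] S(S(S(S(S(S(S(S(add(add(SZ, mul(Z, SSSZ)), add(Z, Z))))))))))
  [22] S(S(S(S(S(S(S(S(add(S(add(Z, mul(Z, SSSZ))), add(Z, Z))))))))))
  [23] S(S(S(S(S(S(S(S(S(add(add(Z, mul(Z, SSSZ)), add(Z, Z)))))))))))
  [24] S(S(S(S(S(S(S(S(S(add(mul(Z, SSSZ), add(Z, Z)))))))))))
  [25] S(S(S(S(S(S(S(S(S(add(Z, add(Z, Z)))))))))))
  [26] S(S(S(S(S(S(S(S(S(add(Z, Z))))))))))
  [27] S^9(Z)

Term B:
  start: mul(add(SSSZ, Z), add(Z, SSSZ))
  [1] mul(S(add(SSZ, Z)), add(Z, SSSZ))
  [2] add(add(Z, SSSZ), mul(add(SSZ, Z), add(Z, SSSZ)))
  [3] add(SSSZ, mul(add(SSZ, Z), add(Z, SSSZ)))
  [4] S(add(SSZ, mul(add(SSZ, Z), add(Z, SSSZ))))
  [5] S(S(add(SZ, mul(add(SSZ, Z), add(Z, SSSZ)))))
  [6] S(S(S(add(Z, mul(add(SSZ, Z), add(Z, SSSZ))))))
  [7] S(S(S(mul(add(SSZ, Z), add(Z, SSSZ)))))
  [8] S(S(S(mul(S(add(SZ, Z)), add(Z, SSSZ)))))
  [9] S(S(S(add(add(Z, SSSZ), mul(add(SZ, Z), add(Z, SSSZ))))))
  [10] S(S(S(add(SSSZ, mul(add(SZ, Z), add(Z, SSSZ))))))
  [11] S(S(S(S(add(SSZ, mul(add(SZ, Z), add(Z, SSSZ)))))))
  [12] S(S(S(S(S(add(SZ, mul(add(SZ, Z), add(Z, SSSZ))))))))
  [13] S(S(S(S(S(S(add(Z, mul(add(SZ, Z), add(Z, SSSZ)))))))))
  [14] S(S(S(S(S(S(mul(add(SZ, Z), add(Z, SSSZ))))))))
  [15] S(S(S(S(S(S(mul(S(add(Z, Z)), add(Z, SSSZ))))))))
  [16] S(S(S(S(S(S(add(add(Z, SSSZ), mul(add(Z, Z), add(Z, SSSZ)))))))))
  [17] S(S(S(S(S(S(add(SSSZ, mul(add(Z, Z), add(Z, SSSZ)))))))))
  [18] S(S(S(S(S(S(S(add(SSZ, mul(add(Z, Z), add(Z, SSSZ))))))))))
  [19] S(S(S(S(S(S(S(S(add(SZ, mul(add(Z, Z), add(Z, SSSZ)))))))))))
  [20] S(S(S(S(S(S(S(S(S(add(Z, mul(add(Z, Z), add(Z, SSSZ))))))))))))
  [21] S(S(S(S(S(S(S(S(S(mul(add(Z, Z), add(Z, SSSZ)))))))))))
  [22] S(S(S(S(S(S(S(S(S(mul(Z, add(Z, SSSZ)))))))))))
  [23] S^9(Z)

Answer: SAME — A ⇓ S^9(Z), B ⇓ S^9(Z)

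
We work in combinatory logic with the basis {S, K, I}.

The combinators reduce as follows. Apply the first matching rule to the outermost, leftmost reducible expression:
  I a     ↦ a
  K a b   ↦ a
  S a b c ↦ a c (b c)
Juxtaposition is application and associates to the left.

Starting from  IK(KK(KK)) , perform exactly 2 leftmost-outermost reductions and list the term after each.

  start: IK(KK(KK))
  →1  K(KK(KK))
  →2  KK

Answer: after 2 steps: KK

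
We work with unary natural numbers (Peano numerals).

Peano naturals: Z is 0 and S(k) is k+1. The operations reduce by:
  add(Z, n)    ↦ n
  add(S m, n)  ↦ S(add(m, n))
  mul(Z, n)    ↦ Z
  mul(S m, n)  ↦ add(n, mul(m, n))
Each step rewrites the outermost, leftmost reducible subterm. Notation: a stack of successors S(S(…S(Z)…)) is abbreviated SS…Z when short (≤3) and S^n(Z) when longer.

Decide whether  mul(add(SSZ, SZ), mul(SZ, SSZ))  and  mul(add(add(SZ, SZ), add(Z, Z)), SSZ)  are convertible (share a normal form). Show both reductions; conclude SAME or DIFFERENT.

Answer: DIFFERENT — A ⇓ S^6(Z), B ⇓ S^4(Z)

Reduction:
Term A:
  start: mul(add(SSZ, SZ), mul(SZ, SSZ))
  step 1: mul(S(add(SZ, SZ)), mul(SZ, SSZ))
  step 2: add(mul(SZ, SSZ), mul(add(SZ, SZ), mul(SZ, SSZ)))
  step 3: add(add(SSZ, mul(Z, SSZ)), mul(add(SZ, SZ), mul(SZ, SSZ)))
  step 4: add(S(add(SZ, mul(Z, SSZ))), mul(add(SZ, SZ), mul(SZ, SSZ)))
  step 5: S(add(add(SZ, mul(Z, SSZ)), mul(add(SZ, SZ), mul(SZ, SSZ))))
  step 6: S(add(S(add(Z, mul(Z, SSZ))), mul(add(SZ, SZ), mul(SZ, SSZ))))
  step 7: S(S(add(add(Z, mul(Z, SSZ)), mul(add(SZ, SZ), mul(SZ, SSZ)))))
  step 8: S(S(add(mul(Z, SSZ), mul(add(SZ, SZ), mul(SZ, SSZ)))))
  step 9: S(S(add(Z, mul(add(SZ, SZ), mul(SZ, SSZ)))))
  step 10: S(S(mul(add(SZ, SZ), mul(SZ, SSZ))))
  step 11: S(S(mul(S(add(Z, SZ)), mul(SZ, SSZ))))
  step 12: S(S(add(mul(SZ, SSZ), mul(add(Z, SZ), mul(SZ, SSZ)))))
  step 13: S(S(add(add(SSZ, mul(Z, SSZ)), mul(add(Z, SZ), mul(SZ, SSZ)))))
  step 14: S(S(add(S(add(SZ, mul(Z, SSZ))), mul(add(Z, SZ), mul(SZ, SSZ)))))
  step 15: S(S(S(add(add(SZ, mul(Z, SSZ)), mul(add(Z, SZ), mul(SZ, SSZ))))))
  step 16: S(S(S(add(S(add(Z, mul(Z, SSZ))), mul(add(Z, SZ), mul(SZ, SSZ))))))
  step 17: S(S(S(S(add(add(Z, mul(Z, SSZ)), mul(add(Z, SZ), mul(SZ, SSZ)))))))
  step 18: S(S(S(S(add(mul(Z, SSZ), mul(add(Z, SZ), mul(SZ, SSZ)))))))
  step 19: S(S(S(S(add(Z, mul(add(Z, SZ), mul(SZ, SSZ)))))))
  step 20: S(S(S(S(mul(add(Z, SZ), mul(SZ, SSZ))))))
  step 21: S(S(S(S(mul(SZ, mul(SZ, SSZ))))))
  step 22: S(S(S(S(add(mul(SZ, SSZ), mul(Z, mul(SZ, SSZ)))))))
  step 23: S(S(S(S(add(add(SSZ, mul(Z, SSZ)), mul(Z, mul(SZ, SSZ)))))))
  step 24: S(S(S(S(add(S(add(SZ, mul(Z, SSZ))), mul(Z, mul(SZ, SSZ)))))))
  step 25: S(S(S(S(S(add(add(SZ, mul(Z, SSZ)), mul(Z, mul(SZ, SSZ))))))))
  step 26: S(S(S(S(S(add(S(add(Z, mul(Z, SSZ))), mul(Z, mul(SZ, SSZ))))))))
  step 27: S(S(S(S(S(S(add(add(Z, mul(Z, SSZ)), mul(Z, mul(SZ, SSZ)))))))))
  step 28: S(S(S(S(S(S(add(mul(Z, SSZ), mul(Z, mul(SZ, SSZ)))))))))
  step 29: S(S(S(S(S(S(add(Z, mul(Z, mul(SZ, SSZ)))))))))
  step 30: S(S(S(S(S(S(mul(Z, mul(SZ, SSZ))))))))
  step 31: S^6(Z)

Term B:
  start: mul(add(add(SZ, SZ), add(Z, Z)), SSZ)
  step 1: mul(add(S(add(Z, SZ)), add(Z, Z)), SSZ)
  step 2: mul(S(add(add(Z, SZ), add(Z, Z))), SSZ)
  step 3: add(SSZ, mul(add(add(Z, SZ), add(Z, Z)), SSZ))
  step 4: S(add(SZ, mul(add(add(Z, SZ), add(Z, Z)), SSZ)))
  step 5: S(S(add(Z, mul(add(add(Z, SZ), add(Z, Z)), SSZ))))
  step 6: S(S(mul(add(add(Z, SZ), add(Z, Z)), SSZ)))
  step 7: S(S(mul(add(SZ, add(Z, Z)), SSZ)))
  step 8: S(S(mul(S(add(Z, add(Z, Z))), SSZ)))
  step 9: S(S(add(SSZ, mul(add(Z, add(Z, Z)), SSZ))))
  step 10: S(S(S(add(SZ, mul(add(Z, add(Z, Z)), SSZ)))))
  step 11: S(S(S(S(add(Z, mul(add(Z, add(Z, Z)), SSZ))))))
  step 12: S(S(S(S(mul(add(Z, add(Z, Z)), SSZ)))))
  step 13: S(S(S(S(mul(add(Z, Z), SSZ)))))
  step 14: S(S(S(S(mul(Z, SSZ)))))
  step 15: S^4(Z)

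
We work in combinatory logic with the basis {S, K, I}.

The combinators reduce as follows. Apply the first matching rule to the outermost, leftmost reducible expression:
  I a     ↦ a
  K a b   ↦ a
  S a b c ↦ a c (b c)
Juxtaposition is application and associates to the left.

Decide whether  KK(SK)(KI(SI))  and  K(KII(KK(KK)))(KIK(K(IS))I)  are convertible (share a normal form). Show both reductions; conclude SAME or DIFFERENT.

Term A:
  start: KK(SK)(KI(SI))
  [1] K(KI(SI))
  [2] KI

Term B:
  start: K(KII(KK(KK)))(KIK(K(IS))I)
  [1] KII(KK(KK))
  [2] I(KK(KK))
  [3] KK(KK)
  [4] K

Answer: DIFFERENT — A ⇓ KI, B ⇓ K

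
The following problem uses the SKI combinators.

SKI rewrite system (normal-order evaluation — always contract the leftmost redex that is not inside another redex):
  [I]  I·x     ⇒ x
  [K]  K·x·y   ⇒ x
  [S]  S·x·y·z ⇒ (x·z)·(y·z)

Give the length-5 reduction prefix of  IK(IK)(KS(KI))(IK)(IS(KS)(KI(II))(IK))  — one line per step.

  start: IK(IK)(KS(KI))(IK)(IS(KS)(KI(II))(IK))
  [1] K(IK)(KS(KI))(IK)(IS(KS)(KI(II))(IK))
  [2] IK(IK)(IS(KS)(KI(II))(IK))
  [3] K(IK)(IS(KS)(KI(II))(IK))
  [4] IK
  [5] K

Answer: after 5 steps: K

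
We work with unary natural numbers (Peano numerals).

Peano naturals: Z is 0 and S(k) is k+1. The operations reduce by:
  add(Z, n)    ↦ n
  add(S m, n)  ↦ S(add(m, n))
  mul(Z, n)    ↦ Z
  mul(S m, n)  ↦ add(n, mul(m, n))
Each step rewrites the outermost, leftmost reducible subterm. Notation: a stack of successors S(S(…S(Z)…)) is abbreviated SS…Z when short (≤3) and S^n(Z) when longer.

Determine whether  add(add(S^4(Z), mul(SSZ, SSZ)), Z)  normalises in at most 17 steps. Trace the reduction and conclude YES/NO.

Answer: NO — after 17 steps the term is S(S(S(S(S(S(add(S(add(SZ, mul(Z, SSZ))), Z))))))), not yet normal

Working:
  start: add(add(S^4(Z), mul(SSZ, SSZ)), Z)
  [1] add(S(add(SSSZ, mul(SSZ, SSZ))), Z)
  [2] S(add(add(SSSZ, mul(SSZ, SSZ)), Z))
  [3] S(add(S(add(SSZ, mul(SSZ, SSZ))), Z))
  [4] S(S(add(add(SSZ, mul(SSZ, SSZ)), Z)))
  [5] S(S(add(S(add(SZ, mul(SSZ, SSZ))), Z)))
  [6] S(S(S(add(add(SZ, mul(SSZ, SSZ)), Z))))
  [7] S(S(S(add(S(add(Z, mul(SSZ, SSZ))), Z))))
  [8] S(S(S(S(add(add(Z, mul(SSZ, SSZ)), Z)))))
  [9] S(S(S(S(add(mul(SSZ, SSZ), Z)))))
  [10] S(S(S(S(add(add(SSZ, mul(SZ, SSZ)), Z)))))
  [11] S(S(S(S(add(S(add(SZ, mul(SZ, SSZ))), Z)))))
  [12] S(S(S(S(S(add(add(SZ, mul(SZ, SSZ)), Z))))))
  [13] S(S(S(S(S(add(S(add(Z, mul(SZ, SSZ))), Z))))))
  [14] S(S(S(S(S(S(add(add(Z, mul(SZ, SSZ)), Z)))))))
  [15] S(S(S(S(S(S(add(mul(SZ, SSZ), Z)))))))
  [16] S(S(S(S(S(S(add(add(SSZ, mul(Z, SSZ)), Z)))))))
  [17] S(S(S(S(S(S(add(S(add(SZ, mul(Z, SSZ))), Z)))))))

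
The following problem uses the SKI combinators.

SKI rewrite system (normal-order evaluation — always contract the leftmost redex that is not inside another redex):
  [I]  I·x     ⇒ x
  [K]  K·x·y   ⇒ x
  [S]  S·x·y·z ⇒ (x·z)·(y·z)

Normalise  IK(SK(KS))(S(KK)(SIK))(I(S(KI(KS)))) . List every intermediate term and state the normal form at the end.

  start: IK(SK(KS))(S(KK)(SIK))(I(S(KI(KS))))
  →1  K(SK(KS))(S(KK)(SIK))(I(S(KI(KS))))
  →2  SK(KS)(I(S(KI(KS))))
  →3  K(I(S(KI(KS))))(KS(I(S(KI(KS)))))
  →4  I(S(KI(KS)))
  →5  S(KI(KS))
  →6  SI

Answer: normal form = SI  (in 6 steps)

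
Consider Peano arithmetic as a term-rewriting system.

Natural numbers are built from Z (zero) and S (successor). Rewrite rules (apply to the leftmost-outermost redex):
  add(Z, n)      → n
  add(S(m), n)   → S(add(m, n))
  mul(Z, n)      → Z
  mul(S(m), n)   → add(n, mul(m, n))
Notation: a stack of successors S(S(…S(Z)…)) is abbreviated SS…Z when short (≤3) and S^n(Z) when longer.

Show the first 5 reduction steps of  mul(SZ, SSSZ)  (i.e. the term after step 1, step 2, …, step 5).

  start: mul(SZ, SSSZ)
  step 1: add(SSSZ, mul(Z, SSSZ))
  step 2: S(add(SSZ, mul(Z, SSSZ)))
  step 3: S(S(add(SZ, mul(Z, SSSZ))))
  step 4: S(S(S(add(Z, mul(Z, SSSZ)))))
  step 5: S(S(S(mul(Z, SSSZ))))

Answer: after 5 steps: S(S(S(mul(Z, SSSZ))))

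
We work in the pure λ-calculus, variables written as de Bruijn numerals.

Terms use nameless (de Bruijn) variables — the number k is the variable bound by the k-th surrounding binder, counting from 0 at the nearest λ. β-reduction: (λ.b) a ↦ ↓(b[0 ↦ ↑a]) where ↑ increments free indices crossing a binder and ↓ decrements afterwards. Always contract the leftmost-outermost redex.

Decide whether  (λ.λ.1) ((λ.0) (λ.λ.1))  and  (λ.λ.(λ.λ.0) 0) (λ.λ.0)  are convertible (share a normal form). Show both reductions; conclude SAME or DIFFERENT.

Answer: DIFFERENT — A ⇓ λ.λ.λ.1, B ⇓ λ.λ.0

Working:
Term A:
  start: (λ.λ.1) ((λ.0) (λ.λ.1))
  [1] λ.(λ.0) (λ.λ.1)
  [2] λ.λ.λ.1

Term B:
  start: (λ.λ.(λ.λ.0) 0) (λ.λ.0)
  [1] λ.(λ.λ.0) 0
  [2] λ.λ.0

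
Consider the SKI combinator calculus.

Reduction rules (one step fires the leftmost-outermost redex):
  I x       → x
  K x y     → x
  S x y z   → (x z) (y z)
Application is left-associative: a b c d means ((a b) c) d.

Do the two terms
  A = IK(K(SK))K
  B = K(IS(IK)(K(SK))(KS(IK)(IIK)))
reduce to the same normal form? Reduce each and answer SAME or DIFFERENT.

Term A:
  start: IK(K(SK))K
  →1  K(K(SK))K
  →2  K(SK)

Term B:
  start: K(IS(IK)(K(SK))(KS(IK)(IIK)))
  →1  K(S(IK)(K(SK))(KS(IK)(IIK)))
  →2  K(IK(KS(IK)(IIK))(K(SK)(KS(IK)(IIK))))
  →3  K(K(KS(IK)(IIK))(K(SK)(KS(IK)(IIK))))
  →4  K(KS(IK)(IIK))
  →5  K(S(IIK))
  →6  K(S(IK))
  →7  K(SK)

Answer: SAME — A ⇓ K(SK), B ⇓ K(SK)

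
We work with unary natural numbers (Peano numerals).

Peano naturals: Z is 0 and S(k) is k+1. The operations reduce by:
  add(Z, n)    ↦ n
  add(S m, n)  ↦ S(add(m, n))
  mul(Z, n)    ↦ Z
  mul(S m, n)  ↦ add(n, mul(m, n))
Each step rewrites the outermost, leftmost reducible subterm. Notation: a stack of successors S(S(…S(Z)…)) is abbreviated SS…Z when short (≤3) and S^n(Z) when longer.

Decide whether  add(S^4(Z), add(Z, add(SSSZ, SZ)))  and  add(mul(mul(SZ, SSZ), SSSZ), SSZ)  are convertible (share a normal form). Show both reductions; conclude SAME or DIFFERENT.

Answer: SAME — A ⇓ S^8(Z), B ⇓ S^8(Z)

Derivation:
Term A:
  start: add(S^4(Z), add(Z, add(SSSZ, SZ)))
  →1  S(add(SSSZ, add(Z, add(SSSZ, SZ))))
  →2  S(S(add(SSZ, add(Z, add(SSSZ, SZ)))))
  →3  S(S(S(add(SZ, add(Z, add(SSSZ, SZ))))))
  →4  S(S(S(S(add(Z, add(Z, add(SSSZ, SZ)))))))
  →5  S(S(S(S(add(Z, add(SSSZ, SZ))))))
  →6  S(S(S(S(add(SSSZ, SZ)))))
  →7  S(S(S(S(S(add(SSZ, SZ))))))
  →8  S(S(S(S(S(S(add(SZ, SZ)))))))
  →9  S(S(S(S(S(S(S(add(Z, SZ))))))))
  →10  S^8(Z)

Term B:
  start: add(mul(mul(SZ, SSZ), SSSZ), SSZ)
  →1  add(mul(add(SSZ, mul(Z, SSZ)), SSSZ), SSZ)
  →2  add(mul(S(add(SZ, mul(Z, SSZ))), SSSZ), SSZ)
  →3  add(add(SSSZ, mul(add(SZ, mul(Z, SSZ)), SSSZ)), SSZ)
  →4  add(S(add(SSZ, mul(add(SZ, mul(Z, SSZ)), SSSZ))), SSZ)
  →5  S(add(add(SSZ, mul(add(SZ, mul(Z, SSZ)), SSSZ)), SSZ))
  →6  S(add(S(add(SZ, mul(add(SZ, mul(Z, SSZ)), SSSZ))), SSZ))
  →7  S(S(add(add(SZ, mul(add(SZ, mul(Z, SSZ)), SSSZ)), SSZ)))
  →8  S(S(add(S(add(Z, mul(add(SZ, mul(Z, SSZ)), SSSZ))), SSZ)))
  →9  S(S(S(add(add(Z, mul(add(SZ, mul(Z, SSZ)), SSSZ)), SSZ))))
  →10  S(S(S(add(mul(add(SZ, mul(Z, SSZ)), SSSZ), SSZ))))
  →11  S(S(S(add(mul(S(add(Z, mul(Z, SSZ))), SSSZ), SSZ))))
  →12  S(S(S(add(add(SSSZ, mul(add(Z, mul(Z, SSZ)), SSSZ)), SSZ))))
  →13  S(S(S(add(S(add(SSZ, mul(add(Z, mul(Z, SSZ)), SSSZ))), SSZ))))
  →14  S(S(S(S(add(add(SSZ, mul(add(Z, mul(Z, SSZ)), SSSZ)), SSZ)))))
  →15  S(S(S(S(add(S(add(SZ, mul(add(Z, mul(Z, SSZ)), SSSZ))), SSZ)))))
  →16  S(S(S(S(S(add(add(SZ, mul(add(Z, mul(Z, SSZ)), SSSZ)), SSZ))))))
  →17  S(S(S(S(S(add(S(add(Z, mul(add(Z, mul(Z, SSZ)), SSSZ))), SSZ))))))
  →18  S(S(S(S(S(S(add(add(Z, mul(add(Z, mul(Z, SSZ)), SSSZ)), SSZ)))))))
  →19  S(S(S(S(S(S(add(mul(add(Z, mul(Z, SSZ)), SSSZ), SSZ)))))))
  →20  S(S(S(S(S(S(add(mul(mul(Z, SSZ), SSSZ), SSZ)))))))
  →21  S(S(S(S(S(S(add(mul(Z, SSSZ), SSZ)))))))
  →22  S(S(S(S(S(S(add(Z, SSZ)))))))
  →23  S^8(Z)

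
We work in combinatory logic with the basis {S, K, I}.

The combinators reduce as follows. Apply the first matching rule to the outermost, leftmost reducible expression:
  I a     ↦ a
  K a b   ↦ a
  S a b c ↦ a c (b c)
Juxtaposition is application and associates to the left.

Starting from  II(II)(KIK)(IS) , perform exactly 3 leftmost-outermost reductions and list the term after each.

Answer: after 3 steps: I(KIK)(IS)

Derivation:
  start: II(II)(KIK)(IS)
  →1  I(II)(KIK)(IS)
  →2  II(KIK)(IS)
  →3  I(KIK)(IS)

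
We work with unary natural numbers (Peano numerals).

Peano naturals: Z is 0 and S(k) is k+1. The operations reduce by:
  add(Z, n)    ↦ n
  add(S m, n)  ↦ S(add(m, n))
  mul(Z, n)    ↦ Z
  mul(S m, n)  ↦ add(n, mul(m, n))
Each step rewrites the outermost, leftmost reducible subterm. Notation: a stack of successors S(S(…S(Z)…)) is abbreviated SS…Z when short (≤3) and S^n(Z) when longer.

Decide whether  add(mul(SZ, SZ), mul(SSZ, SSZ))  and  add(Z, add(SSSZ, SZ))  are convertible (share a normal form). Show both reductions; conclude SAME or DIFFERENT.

Answer: DIFFERENT — A ⇓ S^5(Z), B ⇓ S^4(Z)

Derivation:
Term A:
  start: add(mul(SZ, SZ), mul(SSZ, SSZ))
  →1  add(add(SZ, mul(Z, SZ)), mul(SSZ, SSZ))
  →2  add(S(add(Z, mul(Z, SZ))), mul(SSZ, SSZ))
  →3  S(add(add(Z, mul(Z, SZ)), mul(SSZ, SSZ)))
  →4  S(add(mul(Z, SZ), mul(SSZ, SSZ)))
  →5  S(add(Z, mul(SSZ, SSZ)))
  →6  S(mul(SSZ, SSZ))
  →7  S(add(SSZ, mul(SZ, SSZ)))
  →8  S(S(add(SZ, mul(SZ, SSZ))))
  →9  S(S(S(add(Z, mul(SZ, SSZ)))))
  →10  S(S(S(mul(SZ, SSZ))))
  →11  S(S(S(add(SSZ, mul(Z, SSZ)))))
  →12  S(S(S(S(add(SZ, mul(Z, SSZ))))))
  →13  S(S(S(S(S(add(Z, mul(Z, SSZ)))))))
  →14  S(S(S(S(S(mul(Z, SSZ))))))
  →15  S^5(Z)

Term B:
  start: add(Z, add(SSSZ, SZ))
  →1  add(SSSZ, SZ)
  →2  S(add(SSZ, SZ))
  →3  S(S(add(SZ, SZ)))
  →4  S(S(S(add(Z, SZ))))
  →5  S^4(Z)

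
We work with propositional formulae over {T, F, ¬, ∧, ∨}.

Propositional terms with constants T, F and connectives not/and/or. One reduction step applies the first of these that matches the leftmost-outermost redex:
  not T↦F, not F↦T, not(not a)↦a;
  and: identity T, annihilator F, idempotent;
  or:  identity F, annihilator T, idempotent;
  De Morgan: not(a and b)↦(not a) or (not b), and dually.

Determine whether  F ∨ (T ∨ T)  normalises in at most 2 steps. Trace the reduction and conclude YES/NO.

  start: F ∨ (T ∨ T)
  [1] T ∨ T
  [2] T

Answer: YES — reaches normal form T in 2 ≤ 2 steps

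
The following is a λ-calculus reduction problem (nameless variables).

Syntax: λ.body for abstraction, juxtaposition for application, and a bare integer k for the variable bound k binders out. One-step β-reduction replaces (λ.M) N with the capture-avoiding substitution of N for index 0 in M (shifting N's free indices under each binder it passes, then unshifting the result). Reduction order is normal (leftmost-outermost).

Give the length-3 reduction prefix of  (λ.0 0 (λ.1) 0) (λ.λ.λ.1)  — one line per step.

Answer: after 3 steps: (λ.λ.λ.λ.λ.1) (λ.λ.λ.1)

Derivation:
  start: (λ.0 0 (λ.1) 0) (λ.λ.λ.1)
  [1] (λ.λ.λ.1) (λ.λ.λ.1) (λ.λ.λ.λ.1) (λ.λ.λ.1)
  [2] (λ.λ.1) (λ.λ.λ.λ.1) (λ.λ.λ.1)
  [3] (λ.λ.λ.λ.λ.1) (λ.λ.λ.1)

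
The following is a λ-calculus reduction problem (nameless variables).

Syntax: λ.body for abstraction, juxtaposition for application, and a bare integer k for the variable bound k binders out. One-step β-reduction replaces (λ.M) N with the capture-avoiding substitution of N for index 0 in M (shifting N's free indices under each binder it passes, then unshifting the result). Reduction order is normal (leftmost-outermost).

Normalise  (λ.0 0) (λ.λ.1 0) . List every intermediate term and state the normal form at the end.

Answer: normal form = λ.λ.1 0  (in 3 steps)

Reduction:
  start: (λ.0 0) (λ.λ.1 0)
  step 1: (λ.λ.1 0) (λ.λ.1 0)
  step 2: λ.(λ.λ.1 0) 0
  step 3: λ.λ.1 0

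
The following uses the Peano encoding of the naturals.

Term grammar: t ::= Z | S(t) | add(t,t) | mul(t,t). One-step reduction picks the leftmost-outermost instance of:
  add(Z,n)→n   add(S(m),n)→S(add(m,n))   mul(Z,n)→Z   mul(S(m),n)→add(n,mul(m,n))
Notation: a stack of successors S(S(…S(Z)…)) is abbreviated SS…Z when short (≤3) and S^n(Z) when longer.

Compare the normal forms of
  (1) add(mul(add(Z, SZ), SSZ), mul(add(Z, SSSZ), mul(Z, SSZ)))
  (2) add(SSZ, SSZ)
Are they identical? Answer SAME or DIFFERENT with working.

Answer: DIFFERENT — A ⇓ SSZ, B ⇓ S^4(Z)

Working:
Term A:
  start: add(mul(add(Z, SZ), SSZ), mul(add(Z, SSSZ), mul(Z, SSZ)))
  step 1: add(mul(SZ, SSZ), mul(add(Z, SSSZ), mul(Z, SSZ)))
  step 2: add(add(SSZ, mul(Z, SSZ)), mul(add(Z, SSSZ), mul(Z, SSZ)))
  step 3: add(S(add(SZ, mul(Z, SSZ))), mul(add(Z, SSSZ), mul(Z, SSZ)))
  step 4: S(add(add(SZ, mul(Z, SSZ)), mul(add(Z, SSSZ), mul(Z, SSZ))))
  step 5: S(add(S(add(Z, mul(Z, SSZ))), mul(add(Z, SSSZ), mul(Z, SSZ))))
  step 6: S(S(add(add(Z, mul(Z, SSZ)), mul(add(Z, SSSZ), mul(Z, SSZ)))))
  step 7: S(S(add(mul(Z, SSZ), mul(add(Z, SSSZ), mul(Z, SSZ)))))
  step 8: S(S(add(Z, mul(add(Z, SSSZ), mul(Z, SSZ)))))
  step 9: S(S(mul(add(Z, SSSZ), mul(Z, SSZ))))
  step 10: S(S(mul(SSSZ, mul(Z, SSZ))))
  step 11: S(S(add(mul(Z, SSZ), mul(SSZ, mul(Z, SSZ)))))
  step 12: S(S(add(Z, mul(SSZ, mul(Z, SSZ)))))
  step 13: S(S(mul(SSZ, mul(Z, SSZ))))
  step 14: S(S(add(mul(Z, SSZ), mul(SZ, mul(Z, SSZ)))))
  step 15: S(S(add(Z, mul(SZ, mul(Z, SSZ)))))
  step 16: S(S(mul(SZ, mul(Z, SSZ))))
  step 17: S(S(add(mul(Z, SSZ), mul(Z, mul(Z, SSZ)))))
  step 18: S(S(add(Z, mul(Z, mul(Z, SSZ)))))
  step 19: S(S(mul(Z, mul(Z, SSZ))))
  step 20: SSZ

Term B:
  start: add(SSZ, SSZ)
  step 1: S(add(SZ, SSZ))
  step 2: S(S(add(Z, SSZ)))
  step 3: S^4(Z)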